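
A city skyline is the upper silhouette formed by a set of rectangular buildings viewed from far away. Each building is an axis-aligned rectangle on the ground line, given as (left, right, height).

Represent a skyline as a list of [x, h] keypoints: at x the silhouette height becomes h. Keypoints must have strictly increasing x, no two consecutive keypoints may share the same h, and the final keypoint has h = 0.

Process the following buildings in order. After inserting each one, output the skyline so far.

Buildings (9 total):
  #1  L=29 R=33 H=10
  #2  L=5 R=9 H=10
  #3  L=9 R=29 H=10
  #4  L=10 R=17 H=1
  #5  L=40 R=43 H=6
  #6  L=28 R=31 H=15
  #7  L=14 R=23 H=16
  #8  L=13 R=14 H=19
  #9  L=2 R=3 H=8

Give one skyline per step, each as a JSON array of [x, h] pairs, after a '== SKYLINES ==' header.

== SKYLINES ==
[[29,10],[33,0]]
[[5,10],[9,0],[29,10],[33,0]]
[[5,10],[33,0]]
[[5,10],[33,0]]
[[5,10],[33,0],[40,6],[43,0]]
[[5,10],[28,15],[31,10],[33,0],[40,6],[43,0]]
[[5,10],[14,16],[23,10],[28,15],[31,10],[33,0],[40,6],[43,0]]
[[5,10],[13,19],[14,16],[23,10],[28,15],[31,10],[33,0],[40,6],[43,0]]
[[2,8],[3,0],[5,10],[13,19],[14,16],[23,10],[28,15],[31,10],[33,0],[40,6],[43,0]]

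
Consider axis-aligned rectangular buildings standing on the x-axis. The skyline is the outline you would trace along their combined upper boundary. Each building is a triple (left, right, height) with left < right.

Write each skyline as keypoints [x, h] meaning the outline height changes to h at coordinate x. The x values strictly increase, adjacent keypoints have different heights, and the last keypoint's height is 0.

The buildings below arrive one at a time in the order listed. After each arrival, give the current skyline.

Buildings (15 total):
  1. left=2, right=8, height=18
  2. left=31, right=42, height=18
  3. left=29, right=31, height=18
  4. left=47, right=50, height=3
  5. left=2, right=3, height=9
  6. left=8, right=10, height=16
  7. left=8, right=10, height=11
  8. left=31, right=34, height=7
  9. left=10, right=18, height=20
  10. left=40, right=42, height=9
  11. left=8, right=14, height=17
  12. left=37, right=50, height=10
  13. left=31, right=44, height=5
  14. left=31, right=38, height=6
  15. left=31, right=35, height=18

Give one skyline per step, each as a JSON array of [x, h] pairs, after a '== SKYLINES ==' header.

== SKYLINES ==
[[2,18],[8,0]]
[[2,18],[8,0],[31,18],[42,0]]
[[2,18],[8,0],[29,18],[42,0]]
[[2,18],[8,0],[29,18],[42,0],[47,3],[50,0]]
[[2,18],[8,0],[29,18],[42,0],[47,3],[50,0]]
[[2,18],[8,16],[10,0],[29,18],[42,0],[47,3],[50,0]]
[[2,18],[8,16],[10,0],[29,18],[42,0],[47,3],[50,0]]
[[2,18],[8,16],[10,0],[29,18],[42,0],[47,3],[50,0]]
[[2,18],[8,16],[10,20],[18,0],[29,18],[42,0],[47,3],[50,0]]
[[2,18],[8,16],[10,20],[18,0],[29,18],[42,0],[47,3],[50,0]]
[[2,18],[8,17],[10,20],[18,0],[29,18],[42,0],[47,3],[50,0]]
[[2,18],[8,17],[10,20],[18,0],[29,18],[42,10],[50,0]]
[[2,18],[8,17],[10,20],[18,0],[29,18],[42,10],[50,0]]
[[2,18],[8,17],[10,20],[18,0],[29,18],[42,10],[50,0]]
[[2,18],[8,17],[10,20],[18,0],[29,18],[42,10],[50,0]]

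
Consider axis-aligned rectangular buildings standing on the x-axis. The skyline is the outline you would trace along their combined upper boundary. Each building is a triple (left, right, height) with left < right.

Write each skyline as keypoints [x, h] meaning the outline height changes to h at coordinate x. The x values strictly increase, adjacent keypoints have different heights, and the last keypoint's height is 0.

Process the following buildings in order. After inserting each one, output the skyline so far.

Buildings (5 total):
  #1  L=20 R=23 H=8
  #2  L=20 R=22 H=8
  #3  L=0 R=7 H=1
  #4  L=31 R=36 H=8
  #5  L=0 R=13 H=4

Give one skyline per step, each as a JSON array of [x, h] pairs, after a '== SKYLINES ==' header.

== SKYLINES ==
[[20,8],[23,0]]
[[20,8],[23,0]]
[[0,1],[7,0],[20,8],[23,0]]
[[0,1],[7,0],[20,8],[23,0],[31,8],[36,0]]
[[0,4],[13,0],[20,8],[23,0],[31,8],[36,0]]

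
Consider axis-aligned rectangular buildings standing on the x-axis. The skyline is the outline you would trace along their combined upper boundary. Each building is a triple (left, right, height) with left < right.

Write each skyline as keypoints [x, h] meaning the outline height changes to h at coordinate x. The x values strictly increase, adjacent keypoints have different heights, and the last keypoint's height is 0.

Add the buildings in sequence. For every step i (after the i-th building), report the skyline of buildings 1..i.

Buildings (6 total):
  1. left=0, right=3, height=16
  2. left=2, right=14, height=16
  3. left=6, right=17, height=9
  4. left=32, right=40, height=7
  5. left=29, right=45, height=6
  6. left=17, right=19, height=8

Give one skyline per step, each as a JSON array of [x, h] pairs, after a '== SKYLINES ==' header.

== SKYLINES ==
[[0,16],[3,0]]
[[0,16],[14,0]]
[[0,16],[14,9],[17,0]]
[[0,16],[14,9],[17,0],[32,7],[40,0]]
[[0,16],[14,9],[17,0],[29,6],[32,7],[40,6],[45,0]]
[[0,16],[14,9],[17,8],[19,0],[29,6],[32,7],[40,6],[45,0]]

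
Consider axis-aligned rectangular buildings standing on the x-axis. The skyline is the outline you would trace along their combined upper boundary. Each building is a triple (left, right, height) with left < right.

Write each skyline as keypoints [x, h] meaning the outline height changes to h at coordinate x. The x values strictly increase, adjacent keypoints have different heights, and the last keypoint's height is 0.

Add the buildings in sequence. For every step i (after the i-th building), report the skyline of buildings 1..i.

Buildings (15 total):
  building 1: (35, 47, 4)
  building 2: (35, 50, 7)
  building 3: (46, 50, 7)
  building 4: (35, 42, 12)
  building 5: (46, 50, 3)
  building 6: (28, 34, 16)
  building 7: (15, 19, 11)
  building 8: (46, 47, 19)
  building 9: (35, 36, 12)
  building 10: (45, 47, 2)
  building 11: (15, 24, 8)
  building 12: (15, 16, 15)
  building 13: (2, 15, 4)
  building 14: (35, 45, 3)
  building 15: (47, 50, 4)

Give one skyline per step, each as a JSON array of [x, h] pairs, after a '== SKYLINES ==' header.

== SKYLINES ==
[[35,4],[47,0]]
[[35,7],[50,0]]
[[35,7],[50,0]]
[[35,12],[42,7],[50,0]]
[[35,12],[42,7],[50,0]]
[[28,16],[34,0],[35,12],[42,7],[50,0]]
[[15,11],[19,0],[28,16],[34,0],[35,12],[42,7],[50,0]]
[[15,11],[19,0],[28,16],[34,0],[35,12],[42,7],[46,19],[47,7],[50,0]]
[[15,11],[19,0],[28,16],[34,0],[35,12],[42,7],[46,19],[47,7],[50,0]]
[[15,11],[19,0],[28,16],[34,0],[35,12],[42,7],[46,19],[47,7],[50,0]]
[[15,11],[19,8],[24,0],[28,16],[34,0],[35,12],[42,7],[46,19],[47,7],[50,0]]
[[15,15],[16,11],[19,8],[24,0],[28,16],[34,0],[35,12],[42,7],[46,19],[47,7],[50,0]]
[[2,4],[15,15],[16,11],[19,8],[24,0],[28,16],[34,0],[35,12],[42,7],[46,19],[47,7],[50,0]]
[[2,4],[15,15],[16,11],[19,8],[24,0],[28,16],[34,0],[35,12],[42,7],[46,19],[47,7],[50,0]]
[[2,4],[15,15],[16,11],[19,8],[24,0],[28,16],[34,0],[35,12],[42,7],[46,19],[47,7],[50,0]]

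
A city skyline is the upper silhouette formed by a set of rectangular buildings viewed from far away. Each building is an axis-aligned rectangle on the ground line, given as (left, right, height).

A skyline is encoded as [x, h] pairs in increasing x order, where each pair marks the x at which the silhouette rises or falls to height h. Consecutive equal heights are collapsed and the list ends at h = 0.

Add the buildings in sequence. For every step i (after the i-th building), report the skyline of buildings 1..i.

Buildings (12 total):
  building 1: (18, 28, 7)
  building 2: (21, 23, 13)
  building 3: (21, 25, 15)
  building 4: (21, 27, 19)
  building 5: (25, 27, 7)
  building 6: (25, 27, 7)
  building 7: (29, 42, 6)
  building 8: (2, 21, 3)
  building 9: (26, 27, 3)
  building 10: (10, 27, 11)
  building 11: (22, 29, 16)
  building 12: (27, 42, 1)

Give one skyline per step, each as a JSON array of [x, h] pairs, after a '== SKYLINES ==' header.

== SKYLINES ==
[[18,7],[28,0]]
[[18,7],[21,13],[23,7],[28,0]]
[[18,7],[21,15],[25,7],[28,0]]
[[18,7],[21,19],[27,7],[28,0]]
[[18,7],[21,19],[27,7],[28,0]]
[[18,7],[21,19],[27,7],[28,0]]
[[18,7],[21,19],[27,7],[28,0],[29,6],[42,0]]
[[2,3],[18,7],[21,19],[27,7],[28,0],[29,6],[42,0]]
[[2,3],[18,7],[21,19],[27,7],[28,0],[29,6],[42,0]]
[[2,3],[10,11],[21,19],[27,7],[28,0],[29,6],[42,0]]
[[2,3],[10,11],[21,19],[27,16],[29,6],[42,0]]
[[2,3],[10,11],[21,19],[27,16],[29,6],[42,0]]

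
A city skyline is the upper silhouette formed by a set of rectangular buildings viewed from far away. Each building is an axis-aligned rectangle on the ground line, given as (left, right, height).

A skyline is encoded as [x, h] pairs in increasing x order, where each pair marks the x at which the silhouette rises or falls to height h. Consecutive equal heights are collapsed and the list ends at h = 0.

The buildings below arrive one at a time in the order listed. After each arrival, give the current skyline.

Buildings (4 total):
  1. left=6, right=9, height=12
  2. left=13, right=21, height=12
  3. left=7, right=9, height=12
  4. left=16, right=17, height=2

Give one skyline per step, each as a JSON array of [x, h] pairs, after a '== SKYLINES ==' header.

== SKYLINES ==
[[6,12],[9,0]]
[[6,12],[9,0],[13,12],[21,0]]
[[6,12],[9,0],[13,12],[21,0]]
[[6,12],[9,0],[13,12],[21,0]]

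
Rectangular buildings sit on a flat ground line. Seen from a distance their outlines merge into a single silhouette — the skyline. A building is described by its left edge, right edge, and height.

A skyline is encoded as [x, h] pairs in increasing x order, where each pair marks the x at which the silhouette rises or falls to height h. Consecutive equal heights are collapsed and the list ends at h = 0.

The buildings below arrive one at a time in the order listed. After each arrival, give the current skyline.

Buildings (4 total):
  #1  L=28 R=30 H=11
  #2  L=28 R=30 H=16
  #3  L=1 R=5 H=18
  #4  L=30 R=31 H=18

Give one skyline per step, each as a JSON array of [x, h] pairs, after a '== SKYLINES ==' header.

== SKYLINES ==
[[28,11],[30,0]]
[[28,16],[30,0]]
[[1,18],[5,0],[28,16],[30,0]]
[[1,18],[5,0],[28,16],[30,18],[31,0]]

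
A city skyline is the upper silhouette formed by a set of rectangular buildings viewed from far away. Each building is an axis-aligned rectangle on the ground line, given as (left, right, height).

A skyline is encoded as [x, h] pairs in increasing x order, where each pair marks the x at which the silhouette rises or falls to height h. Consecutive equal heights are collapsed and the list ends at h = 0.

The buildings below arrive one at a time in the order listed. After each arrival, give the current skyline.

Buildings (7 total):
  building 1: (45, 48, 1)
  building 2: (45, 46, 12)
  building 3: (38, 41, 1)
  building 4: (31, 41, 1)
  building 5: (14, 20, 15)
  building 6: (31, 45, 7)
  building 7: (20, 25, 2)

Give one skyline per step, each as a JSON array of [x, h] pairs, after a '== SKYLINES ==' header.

== SKYLINES ==
[[45,1],[48,0]]
[[45,12],[46,1],[48,0]]
[[38,1],[41,0],[45,12],[46,1],[48,0]]
[[31,1],[41,0],[45,12],[46,1],[48,0]]
[[14,15],[20,0],[31,1],[41,0],[45,12],[46,1],[48,0]]
[[14,15],[20,0],[31,7],[45,12],[46,1],[48,0]]
[[14,15],[20,2],[25,0],[31,7],[45,12],[46,1],[48,0]]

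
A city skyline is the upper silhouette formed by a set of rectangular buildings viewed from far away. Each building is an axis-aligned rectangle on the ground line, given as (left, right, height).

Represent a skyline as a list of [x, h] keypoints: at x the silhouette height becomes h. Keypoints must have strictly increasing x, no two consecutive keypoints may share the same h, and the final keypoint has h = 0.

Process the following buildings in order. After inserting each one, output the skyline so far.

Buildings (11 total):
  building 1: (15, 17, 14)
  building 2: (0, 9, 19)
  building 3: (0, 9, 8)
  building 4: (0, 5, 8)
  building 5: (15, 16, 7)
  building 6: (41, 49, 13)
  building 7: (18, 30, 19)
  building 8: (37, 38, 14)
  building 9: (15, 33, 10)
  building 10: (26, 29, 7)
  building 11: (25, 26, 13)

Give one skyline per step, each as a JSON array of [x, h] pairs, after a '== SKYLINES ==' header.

== SKYLINES ==
[[15,14],[17,0]]
[[0,19],[9,0],[15,14],[17,0]]
[[0,19],[9,0],[15,14],[17,0]]
[[0,19],[9,0],[15,14],[17,0]]
[[0,19],[9,0],[15,14],[17,0]]
[[0,19],[9,0],[15,14],[17,0],[41,13],[49,0]]
[[0,19],[9,0],[15,14],[17,0],[18,19],[30,0],[41,13],[49,0]]
[[0,19],[9,0],[15,14],[17,0],[18,19],[30,0],[37,14],[38,0],[41,13],[49,0]]
[[0,19],[9,0],[15,14],[17,10],[18,19],[30,10],[33,0],[37,14],[38,0],[41,13],[49,0]]
[[0,19],[9,0],[15,14],[17,10],[18,19],[30,10],[33,0],[37,14],[38,0],[41,13],[49,0]]
[[0,19],[9,0],[15,14],[17,10],[18,19],[30,10],[33,0],[37,14],[38,0],[41,13],[49,0]]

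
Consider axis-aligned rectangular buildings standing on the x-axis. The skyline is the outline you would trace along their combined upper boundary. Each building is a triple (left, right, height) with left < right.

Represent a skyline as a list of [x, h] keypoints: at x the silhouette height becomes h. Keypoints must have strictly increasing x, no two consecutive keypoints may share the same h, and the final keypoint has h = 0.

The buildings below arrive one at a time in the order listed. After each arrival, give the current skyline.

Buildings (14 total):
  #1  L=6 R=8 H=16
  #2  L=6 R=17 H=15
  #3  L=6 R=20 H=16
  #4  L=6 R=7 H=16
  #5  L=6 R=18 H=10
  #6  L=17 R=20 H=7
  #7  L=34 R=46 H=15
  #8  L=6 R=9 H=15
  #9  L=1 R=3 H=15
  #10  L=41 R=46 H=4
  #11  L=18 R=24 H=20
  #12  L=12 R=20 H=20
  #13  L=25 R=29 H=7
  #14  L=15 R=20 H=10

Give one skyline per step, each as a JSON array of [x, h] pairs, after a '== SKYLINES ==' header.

== SKYLINES ==
[[6,16],[8,0]]
[[6,16],[8,15],[17,0]]
[[6,16],[20,0]]
[[6,16],[20,0]]
[[6,16],[20,0]]
[[6,16],[20,0]]
[[6,16],[20,0],[34,15],[46,0]]
[[6,16],[20,0],[34,15],[46,0]]
[[1,15],[3,0],[6,16],[20,0],[34,15],[46,0]]
[[1,15],[3,0],[6,16],[20,0],[34,15],[46,0]]
[[1,15],[3,0],[6,16],[18,20],[24,0],[34,15],[46,0]]
[[1,15],[3,0],[6,16],[12,20],[24,0],[34,15],[46,0]]
[[1,15],[3,0],[6,16],[12,20],[24,0],[25,7],[29,0],[34,15],[46,0]]
[[1,15],[3,0],[6,16],[12,20],[24,0],[25,7],[29,0],[34,15],[46,0]]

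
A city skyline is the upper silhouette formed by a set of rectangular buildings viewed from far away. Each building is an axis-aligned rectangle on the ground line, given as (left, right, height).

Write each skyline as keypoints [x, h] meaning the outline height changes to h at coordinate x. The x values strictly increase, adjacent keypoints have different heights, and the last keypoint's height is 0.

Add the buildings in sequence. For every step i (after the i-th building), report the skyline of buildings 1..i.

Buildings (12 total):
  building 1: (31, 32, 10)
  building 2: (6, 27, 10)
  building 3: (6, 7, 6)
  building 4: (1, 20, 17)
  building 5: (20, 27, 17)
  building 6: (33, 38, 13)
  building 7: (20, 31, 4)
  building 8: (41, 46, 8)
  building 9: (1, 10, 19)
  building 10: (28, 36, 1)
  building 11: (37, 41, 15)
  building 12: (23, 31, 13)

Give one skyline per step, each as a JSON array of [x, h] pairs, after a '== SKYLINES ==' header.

== SKYLINES ==
[[31,10],[32,0]]
[[6,10],[27,0],[31,10],[32,0]]
[[6,10],[27,0],[31,10],[32,0]]
[[1,17],[20,10],[27,0],[31,10],[32,0]]
[[1,17],[27,0],[31,10],[32,0]]
[[1,17],[27,0],[31,10],[32,0],[33,13],[38,0]]
[[1,17],[27,4],[31,10],[32,0],[33,13],[38,0]]
[[1,17],[27,4],[31,10],[32,0],[33,13],[38,0],[41,8],[46,0]]
[[1,19],[10,17],[27,4],[31,10],[32,0],[33,13],[38,0],[41,8],[46,0]]
[[1,19],[10,17],[27,4],[31,10],[32,1],[33,13],[38,0],[41,8],[46,0]]
[[1,19],[10,17],[27,4],[31,10],[32,1],[33,13],[37,15],[41,8],[46,0]]
[[1,19],[10,17],[27,13],[31,10],[32,1],[33,13],[37,15],[41,8],[46,0]]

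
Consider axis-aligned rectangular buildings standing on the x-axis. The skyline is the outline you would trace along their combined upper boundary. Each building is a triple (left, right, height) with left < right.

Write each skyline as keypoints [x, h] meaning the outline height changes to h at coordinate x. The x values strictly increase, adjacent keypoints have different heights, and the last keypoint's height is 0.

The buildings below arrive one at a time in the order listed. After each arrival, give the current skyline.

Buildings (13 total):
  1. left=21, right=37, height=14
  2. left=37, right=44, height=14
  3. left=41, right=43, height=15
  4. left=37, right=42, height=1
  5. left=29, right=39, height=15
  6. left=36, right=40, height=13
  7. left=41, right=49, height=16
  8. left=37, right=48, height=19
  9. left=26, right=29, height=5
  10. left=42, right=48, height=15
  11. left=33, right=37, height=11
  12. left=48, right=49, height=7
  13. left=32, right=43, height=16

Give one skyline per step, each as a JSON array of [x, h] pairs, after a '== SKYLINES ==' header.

== SKYLINES ==
[[21,14],[37,0]]
[[21,14],[44,0]]
[[21,14],[41,15],[43,14],[44,0]]
[[21,14],[41,15],[43,14],[44,0]]
[[21,14],[29,15],[39,14],[41,15],[43,14],[44,0]]
[[21,14],[29,15],[39,14],[41,15],[43,14],[44,0]]
[[21,14],[29,15],[39,14],[41,16],[49,0]]
[[21,14],[29,15],[37,19],[48,16],[49,0]]
[[21,14],[29,15],[37,19],[48,16],[49,0]]
[[21,14],[29,15],[37,19],[48,16],[49,0]]
[[21,14],[29,15],[37,19],[48,16],[49,0]]
[[21,14],[29,15],[37,19],[48,16],[49,0]]
[[21,14],[29,15],[32,16],[37,19],[48,16],[49,0]]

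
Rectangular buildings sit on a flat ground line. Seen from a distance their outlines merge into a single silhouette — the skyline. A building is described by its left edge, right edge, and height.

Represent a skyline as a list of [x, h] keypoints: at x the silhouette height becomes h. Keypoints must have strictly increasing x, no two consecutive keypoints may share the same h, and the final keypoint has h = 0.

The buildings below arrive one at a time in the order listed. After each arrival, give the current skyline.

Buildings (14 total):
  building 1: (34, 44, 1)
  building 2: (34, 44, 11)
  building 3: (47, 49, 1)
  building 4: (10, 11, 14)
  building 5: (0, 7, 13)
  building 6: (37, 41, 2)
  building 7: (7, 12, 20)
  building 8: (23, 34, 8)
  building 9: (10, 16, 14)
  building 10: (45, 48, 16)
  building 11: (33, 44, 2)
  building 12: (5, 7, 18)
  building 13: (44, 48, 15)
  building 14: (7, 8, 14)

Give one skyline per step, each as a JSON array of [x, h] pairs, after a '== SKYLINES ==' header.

== SKYLINES ==
[[34,1],[44,0]]
[[34,11],[44,0]]
[[34,11],[44,0],[47,1],[49,0]]
[[10,14],[11,0],[34,11],[44,0],[47,1],[49,0]]
[[0,13],[7,0],[10,14],[11,0],[34,11],[44,0],[47,1],[49,0]]
[[0,13],[7,0],[10,14],[11,0],[34,11],[44,0],[47,1],[49,0]]
[[0,13],[7,20],[12,0],[34,11],[44,0],[47,1],[49,0]]
[[0,13],[7,20],[12,0],[23,8],[34,11],[44,0],[47,1],[49,0]]
[[0,13],[7,20],[12,14],[16,0],[23,8],[34,11],[44,0],[47,1],[49,0]]
[[0,13],[7,20],[12,14],[16,0],[23,8],[34,11],[44,0],[45,16],[48,1],[49,0]]
[[0,13],[7,20],[12,14],[16,0],[23,8],[34,11],[44,0],[45,16],[48,1],[49,0]]
[[0,13],[5,18],[7,20],[12,14],[16,0],[23,8],[34,11],[44,0],[45,16],[48,1],[49,0]]
[[0,13],[5,18],[7,20],[12,14],[16,0],[23,8],[34,11],[44,15],[45,16],[48,1],[49,0]]
[[0,13],[5,18],[7,20],[12,14],[16,0],[23,8],[34,11],[44,15],[45,16],[48,1],[49,0]]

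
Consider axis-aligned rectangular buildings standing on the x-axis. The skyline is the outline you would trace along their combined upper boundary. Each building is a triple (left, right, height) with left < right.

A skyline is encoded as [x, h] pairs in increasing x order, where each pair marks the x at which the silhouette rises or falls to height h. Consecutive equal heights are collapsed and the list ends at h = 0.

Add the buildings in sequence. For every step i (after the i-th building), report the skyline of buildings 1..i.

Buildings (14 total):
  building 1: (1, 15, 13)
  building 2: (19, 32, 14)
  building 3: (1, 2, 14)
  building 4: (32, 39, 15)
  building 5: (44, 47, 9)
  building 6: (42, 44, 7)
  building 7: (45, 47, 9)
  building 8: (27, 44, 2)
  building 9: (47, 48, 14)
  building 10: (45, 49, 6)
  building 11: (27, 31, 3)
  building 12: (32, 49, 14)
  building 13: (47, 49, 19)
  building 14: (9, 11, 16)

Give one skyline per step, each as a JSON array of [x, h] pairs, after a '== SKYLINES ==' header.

== SKYLINES ==
[[1,13],[15,0]]
[[1,13],[15,0],[19,14],[32,0]]
[[1,14],[2,13],[15,0],[19,14],[32,0]]
[[1,14],[2,13],[15,0],[19,14],[32,15],[39,0]]
[[1,14],[2,13],[15,0],[19,14],[32,15],[39,0],[44,9],[47,0]]
[[1,14],[2,13],[15,0],[19,14],[32,15],[39,0],[42,7],[44,9],[47,0]]
[[1,14],[2,13],[15,0],[19,14],[32,15],[39,0],[42,7],[44,9],[47,0]]
[[1,14],[2,13],[15,0],[19,14],[32,15],[39,2],[42,7],[44,9],[47,0]]
[[1,14],[2,13],[15,0],[19,14],[32,15],[39,2],[42,7],[44,9],[47,14],[48,0]]
[[1,14],[2,13],[15,0],[19,14],[32,15],[39,2],[42,7],[44,9],[47,14],[48,6],[49,0]]
[[1,14],[2,13],[15,0],[19,14],[32,15],[39,2],[42,7],[44,9],[47,14],[48,6],[49,0]]
[[1,14],[2,13],[15,0],[19,14],[32,15],[39,14],[49,0]]
[[1,14],[2,13],[15,0],[19,14],[32,15],[39,14],[47,19],[49,0]]
[[1,14],[2,13],[9,16],[11,13],[15,0],[19,14],[32,15],[39,14],[47,19],[49,0]]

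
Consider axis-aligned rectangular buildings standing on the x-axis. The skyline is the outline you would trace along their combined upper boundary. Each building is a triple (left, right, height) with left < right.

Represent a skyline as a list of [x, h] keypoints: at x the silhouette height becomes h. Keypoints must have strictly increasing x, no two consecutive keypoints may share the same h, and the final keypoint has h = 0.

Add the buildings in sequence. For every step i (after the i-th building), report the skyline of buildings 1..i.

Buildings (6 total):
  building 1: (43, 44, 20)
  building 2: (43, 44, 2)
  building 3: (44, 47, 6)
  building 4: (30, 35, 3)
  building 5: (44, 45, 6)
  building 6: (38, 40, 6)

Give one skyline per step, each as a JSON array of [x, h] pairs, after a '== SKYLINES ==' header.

== SKYLINES ==
[[43,20],[44,0]]
[[43,20],[44,0]]
[[43,20],[44,6],[47,0]]
[[30,3],[35,0],[43,20],[44,6],[47,0]]
[[30,3],[35,0],[43,20],[44,6],[47,0]]
[[30,3],[35,0],[38,6],[40,0],[43,20],[44,6],[47,0]]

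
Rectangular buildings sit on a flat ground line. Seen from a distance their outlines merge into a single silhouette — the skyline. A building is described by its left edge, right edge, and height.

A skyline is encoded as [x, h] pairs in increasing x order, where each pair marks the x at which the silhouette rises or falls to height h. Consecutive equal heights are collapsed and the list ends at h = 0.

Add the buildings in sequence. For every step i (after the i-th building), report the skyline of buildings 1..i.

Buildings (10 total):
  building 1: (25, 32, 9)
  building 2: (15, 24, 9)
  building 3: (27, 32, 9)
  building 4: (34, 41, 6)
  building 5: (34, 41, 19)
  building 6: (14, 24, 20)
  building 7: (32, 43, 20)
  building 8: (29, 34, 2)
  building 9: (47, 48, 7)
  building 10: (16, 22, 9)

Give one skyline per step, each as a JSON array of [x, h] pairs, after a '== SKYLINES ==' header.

== SKYLINES ==
[[25,9],[32,0]]
[[15,9],[24,0],[25,9],[32,0]]
[[15,9],[24,0],[25,9],[32,0]]
[[15,9],[24,0],[25,9],[32,0],[34,6],[41,0]]
[[15,9],[24,0],[25,9],[32,0],[34,19],[41,0]]
[[14,20],[24,0],[25,9],[32,0],[34,19],[41,0]]
[[14,20],[24,0],[25,9],[32,20],[43,0]]
[[14,20],[24,0],[25,9],[32,20],[43,0]]
[[14,20],[24,0],[25,9],[32,20],[43,0],[47,7],[48,0]]
[[14,20],[24,0],[25,9],[32,20],[43,0],[47,7],[48,0]]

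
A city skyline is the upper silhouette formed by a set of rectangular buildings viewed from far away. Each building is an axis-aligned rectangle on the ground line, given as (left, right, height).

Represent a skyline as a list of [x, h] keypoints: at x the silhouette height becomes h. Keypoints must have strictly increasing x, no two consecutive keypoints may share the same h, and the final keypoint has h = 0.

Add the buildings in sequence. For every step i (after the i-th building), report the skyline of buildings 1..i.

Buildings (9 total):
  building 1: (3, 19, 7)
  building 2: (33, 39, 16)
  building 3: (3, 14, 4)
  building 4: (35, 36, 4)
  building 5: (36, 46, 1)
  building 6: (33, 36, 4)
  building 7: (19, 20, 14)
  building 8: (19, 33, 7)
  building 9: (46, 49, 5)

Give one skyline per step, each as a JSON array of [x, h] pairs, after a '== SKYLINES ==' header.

== SKYLINES ==
[[3,7],[19,0]]
[[3,7],[19,0],[33,16],[39,0]]
[[3,7],[19,0],[33,16],[39,0]]
[[3,7],[19,0],[33,16],[39,0]]
[[3,7],[19,0],[33,16],[39,1],[46,0]]
[[3,7],[19,0],[33,16],[39,1],[46,0]]
[[3,7],[19,14],[20,0],[33,16],[39,1],[46,0]]
[[3,7],[19,14],[20,7],[33,16],[39,1],[46,0]]
[[3,7],[19,14],[20,7],[33,16],[39,1],[46,5],[49,0]]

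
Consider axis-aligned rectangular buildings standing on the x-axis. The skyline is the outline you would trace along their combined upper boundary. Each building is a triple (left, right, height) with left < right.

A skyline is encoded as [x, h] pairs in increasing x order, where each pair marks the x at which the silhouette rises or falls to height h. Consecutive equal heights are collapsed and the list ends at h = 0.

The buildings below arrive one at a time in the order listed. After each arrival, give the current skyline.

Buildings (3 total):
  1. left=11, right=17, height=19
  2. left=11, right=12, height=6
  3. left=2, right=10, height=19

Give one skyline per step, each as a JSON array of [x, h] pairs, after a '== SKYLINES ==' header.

== SKYLINES ==
[[11,19],[17,0]]
[[11,19],[17,0]]
[[2,19],[10,0],[11,19],[17,0]]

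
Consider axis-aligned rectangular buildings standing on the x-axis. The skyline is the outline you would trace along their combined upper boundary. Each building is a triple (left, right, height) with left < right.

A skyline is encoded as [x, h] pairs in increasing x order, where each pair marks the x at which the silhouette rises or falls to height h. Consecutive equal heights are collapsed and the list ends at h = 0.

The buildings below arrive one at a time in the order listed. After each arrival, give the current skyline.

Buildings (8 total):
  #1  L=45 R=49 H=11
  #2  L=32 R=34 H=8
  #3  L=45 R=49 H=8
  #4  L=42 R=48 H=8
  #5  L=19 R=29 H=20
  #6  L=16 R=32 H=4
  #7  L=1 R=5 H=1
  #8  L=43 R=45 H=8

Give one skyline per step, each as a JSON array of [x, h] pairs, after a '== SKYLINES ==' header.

== SKYLINES ==
[[45,11],[49,0]]
[[32,8],[34,0],[45,11],[49,0]]
[[32,8],[34,0],[45,11],[49,0]]
[[32,8],[34,0],[42,8],[45,11],[49,0]]
[[19,20],[29,0],[32,8],[34,0],[42,8],[45,11],[49,0]]
[[16,4],[19,20],[29,4],[32,8],[34,0],[42,8],[45,11],[49,0]]
[[1,1],[5,0],[16,4],[19,20],[29,4],[32,8],[34,0],[42,8],[45,11],[49,0]]
[[1,1],[5,0],[16,4],[19,20],[29,4],[32,8],[34,0],[42,8],[45,11],[49,0]]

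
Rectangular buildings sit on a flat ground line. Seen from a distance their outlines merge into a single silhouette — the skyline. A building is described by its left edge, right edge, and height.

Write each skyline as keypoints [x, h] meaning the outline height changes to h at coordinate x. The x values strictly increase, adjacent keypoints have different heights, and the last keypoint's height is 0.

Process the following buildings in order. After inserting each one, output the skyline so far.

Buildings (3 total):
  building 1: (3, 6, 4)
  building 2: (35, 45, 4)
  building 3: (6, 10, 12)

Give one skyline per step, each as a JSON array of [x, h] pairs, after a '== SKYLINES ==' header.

== SKYLINES ==
[[3,4],[6,0]]
[[3,4],[6,0],[35,4],[45,0]]
[[3,4],[6,12],[10,0],[35,4],[45,0]]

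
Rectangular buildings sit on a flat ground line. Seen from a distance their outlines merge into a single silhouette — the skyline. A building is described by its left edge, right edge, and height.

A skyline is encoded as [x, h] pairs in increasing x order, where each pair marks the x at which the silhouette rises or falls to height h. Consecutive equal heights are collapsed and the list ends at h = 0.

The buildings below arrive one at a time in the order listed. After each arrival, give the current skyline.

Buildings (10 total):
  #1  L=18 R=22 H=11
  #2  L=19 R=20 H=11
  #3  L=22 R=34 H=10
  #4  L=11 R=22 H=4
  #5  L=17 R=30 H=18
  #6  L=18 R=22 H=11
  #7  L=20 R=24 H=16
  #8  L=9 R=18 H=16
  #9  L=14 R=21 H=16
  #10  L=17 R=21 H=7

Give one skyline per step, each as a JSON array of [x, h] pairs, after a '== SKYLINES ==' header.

== SKYLINES ==
[[18,11],[22,0]]
[[18,11],[22,0]]
[[18,11],[22,10],[34,0]]
[[11,4],[18,11],[22,10],[34,0]]
[[11,4],[17,18],[30,10],[34,0]]
[[11,4],[17,18],[30,10],[34,0]]
[[11,4],[17,18],[30,10],[34,0]]
[[9,16],[17,18],[30,10],[34,0]]
[[9,16],[17,18],[30,10],[34,0]]
[[9,16],[17,18],[30,10],[34,0]]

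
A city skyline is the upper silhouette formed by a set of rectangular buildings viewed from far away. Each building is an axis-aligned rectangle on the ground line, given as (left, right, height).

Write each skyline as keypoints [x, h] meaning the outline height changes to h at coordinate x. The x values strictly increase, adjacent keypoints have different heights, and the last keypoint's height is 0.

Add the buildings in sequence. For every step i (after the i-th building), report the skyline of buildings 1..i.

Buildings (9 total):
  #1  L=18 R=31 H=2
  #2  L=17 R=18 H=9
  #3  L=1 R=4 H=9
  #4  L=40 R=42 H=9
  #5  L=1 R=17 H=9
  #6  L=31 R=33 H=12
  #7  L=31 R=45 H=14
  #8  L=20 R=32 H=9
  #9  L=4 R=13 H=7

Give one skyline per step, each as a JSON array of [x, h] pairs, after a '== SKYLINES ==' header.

== SKYLINES ==
[[18,2],[31,0]]
[[17,9],[18,2],[31,0]]
[[1,9],[4,0],[17,9],[18,2],[31,0]]
[[1,9],[4,0],[17,9],[18,2],[31,0],[40,9],[42,0]]
[[1,9],[18,2],[31,0],[40,9],[42,0]]
[[1,9],[18,2],[31,12],[33,0],[40,9],[42,0]]
[[1,9],[18,2],[31,14],[45,0]]
[[1,9],[18,2],[20,9],[31,14],[45,0]]
[[1,9],[18,2],[20,9],[31,14],[45,0]]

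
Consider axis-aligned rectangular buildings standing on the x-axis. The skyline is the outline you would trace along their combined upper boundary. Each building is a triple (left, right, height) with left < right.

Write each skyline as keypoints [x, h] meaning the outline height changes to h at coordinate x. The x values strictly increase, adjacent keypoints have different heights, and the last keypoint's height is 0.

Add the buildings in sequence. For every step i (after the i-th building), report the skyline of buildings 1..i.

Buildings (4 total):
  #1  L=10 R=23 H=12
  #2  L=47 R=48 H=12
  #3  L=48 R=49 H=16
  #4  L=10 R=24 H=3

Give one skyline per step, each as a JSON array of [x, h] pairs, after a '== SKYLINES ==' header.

== SKYLINES ==
[[10,12],[23,0]]
[[10,12],[23,0],[47,12],[48,0]]
[[10,12],[23,0],[47,12],[48,16],[49,0]]
[[10,12],[23,3],[24,0],[47,12],[48,16],[49,0]]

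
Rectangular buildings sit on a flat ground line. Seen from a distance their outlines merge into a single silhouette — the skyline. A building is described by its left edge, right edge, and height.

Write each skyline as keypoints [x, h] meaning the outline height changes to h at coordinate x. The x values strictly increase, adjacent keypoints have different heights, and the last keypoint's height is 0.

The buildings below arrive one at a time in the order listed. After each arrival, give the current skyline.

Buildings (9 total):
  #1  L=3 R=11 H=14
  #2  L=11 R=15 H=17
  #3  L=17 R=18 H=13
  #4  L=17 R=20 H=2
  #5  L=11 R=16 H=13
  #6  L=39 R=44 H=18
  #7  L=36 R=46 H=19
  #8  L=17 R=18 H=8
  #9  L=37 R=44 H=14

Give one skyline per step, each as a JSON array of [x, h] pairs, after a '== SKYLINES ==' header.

== SKYLINES ==
[[3,14],[11,0]]
[[3,14],[11,17],[15,0]]
[[3,14],[11,17],[15,0],[17,13],[18,0]]
[[3,14],[11,17],[15,0],[17,13],[18,2],[20,0]]
[[3,14],[11,17],[15,13],[16,0],[17,13],[18,2],[20,0]]
[[3,14],[11,17],[15,13],[16,0],[17,13],[18,2],[20,0],[39,18],[44,0]]
[[3,14],[11,17],[15,13],[16,0],[17,13],[18,2],[20,0],[36,19],[46,0]]
[[3,14],[11,17],[15,13],[16,0],[17,13],[18,2],[20,0],[36,19],[46,0]]
[[3,14],[11,17],[15,13],[16,0],[17,13],[18,2],[20,0],[36,19],[46,0]]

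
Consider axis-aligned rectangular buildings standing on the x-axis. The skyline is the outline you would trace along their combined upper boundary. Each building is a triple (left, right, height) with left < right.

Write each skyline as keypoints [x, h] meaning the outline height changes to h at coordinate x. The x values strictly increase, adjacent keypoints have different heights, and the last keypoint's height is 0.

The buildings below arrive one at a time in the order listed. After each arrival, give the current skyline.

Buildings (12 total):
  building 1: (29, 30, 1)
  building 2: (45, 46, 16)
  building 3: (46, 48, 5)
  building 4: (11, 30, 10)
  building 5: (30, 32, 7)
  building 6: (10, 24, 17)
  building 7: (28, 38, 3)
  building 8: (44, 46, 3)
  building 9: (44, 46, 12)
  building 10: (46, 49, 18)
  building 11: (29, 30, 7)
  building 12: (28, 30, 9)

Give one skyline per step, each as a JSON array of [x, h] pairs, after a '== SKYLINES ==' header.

== SKYLINES ==
[[29,1],[30,0]]
[[29,1],[30,0],[45,16],[46,0]]
[[29,1],[30,0],[45,16],[46,5],[48,0]]
[[11,10],[30,0],[45,16],[46,5],[48,0]]
[[11,10],[30,7],[32,0],[45,16],[46,5],[48,0]]
[[10,17],[24,10],[30,7],[32,0],[45,16],[46,5],[48,0]]
[[10,17],[24,10],[30,7],[32,3],[38,0],[45,16],[46,5],[48,0]]
[[10,17],[24,10],[30,7],[32,3],[38,0],[44,3],[45,16],[46,5],[48,0]]
[[10,17],[24,10],[30,7],[32,3],[38,0],[44,12],[45,16],[46,5],[48,0]]
[[10,17],[24,10],[30,7],[32,3],[38,0],[44,12],[45,16],[46,18],[49,0]]
[[10,17],[24,10],[30,7],[32,3],[38,0],[44,12],[45,16],[46,18],[49,0]]
[[10,17],[24,10],[30,7],[32,3],[38,0],[44,12],[45,16],[46,18],[49,0]]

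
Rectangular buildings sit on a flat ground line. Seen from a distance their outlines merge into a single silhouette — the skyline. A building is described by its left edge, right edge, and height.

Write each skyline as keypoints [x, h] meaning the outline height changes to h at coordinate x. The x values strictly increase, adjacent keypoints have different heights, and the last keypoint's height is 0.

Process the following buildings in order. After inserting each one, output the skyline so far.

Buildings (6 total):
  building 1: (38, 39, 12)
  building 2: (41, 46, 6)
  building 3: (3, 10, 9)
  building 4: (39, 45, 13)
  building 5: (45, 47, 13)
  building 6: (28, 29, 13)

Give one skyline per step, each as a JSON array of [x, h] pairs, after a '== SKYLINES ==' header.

== SKYLINES ==
[[38,12],[39,0]]
[[38,12],[39,0],[41,6],[46,0]]
[[3,9],[10,0],[38,12],[39,0],[41,6],[46,0]]
[[3,9],[10,0],[38,12],[39,13],[45,6],[46,0]]
[[3,9],[10,0],[38,12],[39,13],[47,0]]
[[3,9],[10,0],[28,13],[29,0],[38,12],[39,13],[47,0]]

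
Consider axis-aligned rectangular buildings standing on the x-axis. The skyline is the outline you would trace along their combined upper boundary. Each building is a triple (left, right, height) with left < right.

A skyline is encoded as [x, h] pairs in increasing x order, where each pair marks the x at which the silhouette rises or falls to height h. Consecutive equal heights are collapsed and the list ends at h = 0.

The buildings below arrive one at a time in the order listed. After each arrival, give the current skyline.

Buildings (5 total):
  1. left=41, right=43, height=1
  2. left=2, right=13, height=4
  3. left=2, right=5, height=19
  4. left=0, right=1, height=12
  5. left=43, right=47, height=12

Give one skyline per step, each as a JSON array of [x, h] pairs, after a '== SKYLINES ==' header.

== SKYLINES ==
[[41,1],[43,0]]
[[2,4],[13,0],[41,1],[43,0]]
[[2,19],[5,4],[13,0],[41,1],[43,0]]
[[0,12],[1,0],[2,19],[5,4],[13,0],[41,1],[43,0]]
[[0,12],[1,0],[2,19],[5,4],[13,0],[41,1],[43,12],[47,0]]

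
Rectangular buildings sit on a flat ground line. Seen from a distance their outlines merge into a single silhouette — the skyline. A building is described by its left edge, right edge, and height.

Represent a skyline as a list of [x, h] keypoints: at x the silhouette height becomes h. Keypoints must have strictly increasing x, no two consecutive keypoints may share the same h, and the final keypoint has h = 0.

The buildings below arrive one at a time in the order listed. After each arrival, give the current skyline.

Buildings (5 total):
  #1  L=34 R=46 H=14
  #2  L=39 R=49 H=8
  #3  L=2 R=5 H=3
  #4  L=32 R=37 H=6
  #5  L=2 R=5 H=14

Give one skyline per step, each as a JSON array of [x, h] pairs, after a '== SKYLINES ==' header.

== SKYLINES ==
[[34,14],[46,0]]
[[34,14],[46,8],[49,0]]
[[2,3],[5,0],[34,14],[46,8],[49,0]]
[[2,3],[5,0],[32,6],[34,14],[46,8],[49,0]]
[[2,14],[5,0],[32,6],[34,14],[46,8],[49,0]]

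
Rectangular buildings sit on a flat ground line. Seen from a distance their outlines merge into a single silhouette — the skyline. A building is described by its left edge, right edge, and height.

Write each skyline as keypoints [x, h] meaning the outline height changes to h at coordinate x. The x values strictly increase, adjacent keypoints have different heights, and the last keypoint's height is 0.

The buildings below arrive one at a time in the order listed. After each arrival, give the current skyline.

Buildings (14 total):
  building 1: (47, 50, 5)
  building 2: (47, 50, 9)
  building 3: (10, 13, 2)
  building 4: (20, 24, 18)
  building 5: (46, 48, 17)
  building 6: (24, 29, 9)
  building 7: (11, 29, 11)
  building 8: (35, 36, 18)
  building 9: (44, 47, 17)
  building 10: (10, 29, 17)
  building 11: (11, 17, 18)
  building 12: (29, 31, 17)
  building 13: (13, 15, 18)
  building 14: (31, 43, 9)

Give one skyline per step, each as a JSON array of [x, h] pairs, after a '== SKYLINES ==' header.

== SKYLINES ==
[[47,5],[50,0]]
[[47,9],[50,0]]
[[10,2],[13,0],[47,9],[50,0]]
[[10,2],[13,0],[20,18],[24,0],[47,9],[50,0]]
[[10,2],[13,0],[20,18],[24,0],[46,17],[48,9],[50,0]]
[[10,2],[13,0],[20,18],[24,9],[29,0],[46,17],[48,9],[50,0]]
[[10,2],[11,11],[20,18],[24,11],[29,0],[46,17],[48,9],[50,0]]
[[10,2],[11,11],[20,18],[24,11],[29,0],[35,18],[36,0],[46,17],[48,9],[50,0]]
[[10,2],[11,11],[20,18],[24,11],[29,0],[35,18],[36,0],[44,17],[48,9],[50,0]]
[[10,17],[20,18],[24,17],[29,0],[35,18],[36,0],[44,17],[48,9],[50,0]]
[[10,17],[11,18],[17,17],[20,18],[24,17],[29,0],[35,18],[36,0],[44,17],[48,9],[50,0]]
[[10,17],[11,18],[17,17],[20,18],[24,17],[31,0],[35,18],[36,0],[44,17],[48,9],[50,0]]
[[10,17],[11,18],[17,17],[20,18],[24,17],[31,0],[35,18],[36,0],[44,17],[48,9],[50,0]]
[[10,17],[11,18],[17,17],[20,18],[24,17],[31,9],[35,18],[36,9],[43,0],[44,17],[48,9],[50,0]]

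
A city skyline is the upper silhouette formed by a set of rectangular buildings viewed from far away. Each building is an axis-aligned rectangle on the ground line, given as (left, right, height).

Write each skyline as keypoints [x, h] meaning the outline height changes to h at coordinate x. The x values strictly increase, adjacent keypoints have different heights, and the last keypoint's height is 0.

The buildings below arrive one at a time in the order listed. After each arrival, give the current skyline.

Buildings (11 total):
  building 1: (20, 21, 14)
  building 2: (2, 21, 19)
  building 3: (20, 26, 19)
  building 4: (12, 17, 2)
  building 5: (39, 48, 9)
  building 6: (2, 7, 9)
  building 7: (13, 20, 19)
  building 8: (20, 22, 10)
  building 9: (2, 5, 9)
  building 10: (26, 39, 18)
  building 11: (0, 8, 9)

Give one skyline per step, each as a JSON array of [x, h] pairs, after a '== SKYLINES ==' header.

== SKYLINES ==
[[20,14],[21,0]]
[[2,19],[21,0]]
[[2,19],[26,0]]
[[2,19],[26,0]]
[[2,19],[26,0],[39,9],[48,0]]
[[2,19],[26,0],[39,9],[48,0]]
[[2,19],[26,0],[39,9],[48,0]]
[[2,19],[26,0],[39,9],[48,0]]
[[2,19],[26,0],[39,9],[48,0]]
[[2,19],[26,18],[39,9],[48,0]]
[[0,9],[2,19],[26,18],[39,9],[48,0]]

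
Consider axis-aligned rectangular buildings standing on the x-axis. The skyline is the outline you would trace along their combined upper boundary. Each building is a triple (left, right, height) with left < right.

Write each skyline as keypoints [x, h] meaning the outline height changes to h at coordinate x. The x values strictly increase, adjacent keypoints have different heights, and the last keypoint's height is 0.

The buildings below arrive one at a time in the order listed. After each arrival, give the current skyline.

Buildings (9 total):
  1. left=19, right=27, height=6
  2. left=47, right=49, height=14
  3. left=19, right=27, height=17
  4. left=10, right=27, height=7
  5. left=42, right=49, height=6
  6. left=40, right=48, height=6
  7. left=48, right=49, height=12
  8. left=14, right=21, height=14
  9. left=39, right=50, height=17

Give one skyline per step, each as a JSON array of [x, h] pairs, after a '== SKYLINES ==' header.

== SKYLINES ==
[[19,6],[27,0]]
[[19,6],[27,0],[47,14],[49,0]]
[[19,17],[27,0],[47,14],[49,0]]
[[10,7],[19,17],[27,0],[47,14],[49,0]]
[[10,7],[19,17],[27,0],[42,6],[47,14],[49,0]]
[[10,7],[19,17],[27,0],[40,6],[47,14],[49,0]]
[[10,7],[19,17],[27,0],[40,6],[47,14],[49,0]]
[[10,7],[14,14],[19,17],[27,0],[40,6],[47,14],[49,0]]
[[10,7],[14,14],[19,17],[27,0],[39,17],[50,0]]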